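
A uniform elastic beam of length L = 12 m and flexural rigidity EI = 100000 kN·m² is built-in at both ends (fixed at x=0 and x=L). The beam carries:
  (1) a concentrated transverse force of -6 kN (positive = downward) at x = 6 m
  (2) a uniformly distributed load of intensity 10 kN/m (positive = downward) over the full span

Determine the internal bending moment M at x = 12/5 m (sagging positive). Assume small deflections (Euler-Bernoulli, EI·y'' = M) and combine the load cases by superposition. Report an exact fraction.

M(12/5) = -3 kN·m

Load 1 — point force P=-6 kN at a=6 m (b=L-a=6):
  M_1 = Pb²(3a+b)x/L³ - Pab²/L²  [x≤a] = (-6)·6²·(3·6+6)·(12/5)/12³ - (-6)·6·6²/12² = 9/5 kN·m
Load 2 — uniform load w=10 kN/m over full span:
  M_2 = wLx/2 - wL²/12 - wx²/2 = 10·12·(12/5)/2 - 10·12²/12 - 10·(12/5)²/2 = -24/5 kN·m
Superposition: M = Σ M_i = -3 kN·m ≈ -3.000000 kN·m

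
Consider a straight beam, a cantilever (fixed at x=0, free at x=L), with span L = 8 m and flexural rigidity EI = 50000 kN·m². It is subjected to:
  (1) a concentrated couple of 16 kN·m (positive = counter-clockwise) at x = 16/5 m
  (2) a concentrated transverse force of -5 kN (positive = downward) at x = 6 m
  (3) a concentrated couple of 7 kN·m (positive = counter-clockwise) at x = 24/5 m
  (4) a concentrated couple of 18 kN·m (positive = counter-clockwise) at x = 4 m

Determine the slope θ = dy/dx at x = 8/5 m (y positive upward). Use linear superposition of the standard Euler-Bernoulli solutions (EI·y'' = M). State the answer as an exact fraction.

Load 1 — applied couple M₀=16 kN·m at a=16/5 m (b=L-a=24/5):
  θ_1 = M₀x/EI  [x≤a] = 16·(8/5)/50000 = 8/15625 rad
Load 2 — point force P=-5 kN at a=6 m (b=L-a=2):
  θ_2 = -Px(2a-x)/(2EI)  [x≤a] = -(-5)·(8/5)·(2·6-(8/5))/(2·50000) = 13/15625 rad
Load 3 — applied couple M₀=7 kN·m at a=24/5 m (b=L-a=16/5):
  θ_3 = M₀x/EI  [x≤a] = 7·(8/5)/50000 = 7/31250 rad
Load 4 — applied couple M₀=18 kN·m at a=4 m (b=L-a=4):
  θ_4 = M₀x/EI  [x≤a] = 18·(8/5)/50000 = 9/15625 rad
Superposition: θ = Σ θ_i = 67/31250 rad ≈ 0.002144 rad

θ(8/5) = 67/31250 rad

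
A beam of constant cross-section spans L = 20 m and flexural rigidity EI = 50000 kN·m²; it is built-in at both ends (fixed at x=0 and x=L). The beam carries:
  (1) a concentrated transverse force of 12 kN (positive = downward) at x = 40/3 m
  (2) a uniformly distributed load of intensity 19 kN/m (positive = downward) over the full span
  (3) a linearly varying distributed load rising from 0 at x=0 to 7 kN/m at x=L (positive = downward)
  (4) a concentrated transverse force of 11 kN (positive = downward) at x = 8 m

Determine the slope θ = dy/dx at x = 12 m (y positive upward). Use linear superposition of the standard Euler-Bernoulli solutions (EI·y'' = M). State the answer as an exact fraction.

Load 1 — point force P=12 kN at a=40/3 m (b=L-a=20/3):
  θ_1 = -Pb²x(2aL-(3a+b)x)/(2L³EI)  [x≤a] = -12·(20/3)²·12·(2·(40/3)·20-(3·(40/3)+(20/3))·12)/(2·20³·50000) = 2/9375 rad
Load 2 — uniform load w=19 kN/m over full span:
  θ_2 = -wx(L-x)(L-2x)/(12EI) = -19·12·(20-12)·(20-2·12)/(12·50000) = 38/3125 rad
Load 3 — triangular load w₀=7 kN/m (0→w₀ over full span):
  θ_3 = -w₀(2x(L-x)(L-2x)(x+2L)+x²(L-x)²)/(120LEI) = -7·(2·12·(20-12)·(20-2·12)·(12+2·20)+12²·(20-12)²)/(120·20·50000) = 28/15625 rad
Load 4 — point force P=11 kN at a=8 m (b=L-a=12):
  θ_4 = Pa²(L-x)(2bL-(3b+a)(L-x))/(2L³EI)  [x>a] = 11·8²·(20-12)·(2·12·20-(3·12+8)·(20-12))/(2·20³·50000) = 352/390625 rad
Superposition: θ = Σ θ_i = 17656/1171875 rad ≈ 0.015066 rad

θ(12) = 17656/1171875 rad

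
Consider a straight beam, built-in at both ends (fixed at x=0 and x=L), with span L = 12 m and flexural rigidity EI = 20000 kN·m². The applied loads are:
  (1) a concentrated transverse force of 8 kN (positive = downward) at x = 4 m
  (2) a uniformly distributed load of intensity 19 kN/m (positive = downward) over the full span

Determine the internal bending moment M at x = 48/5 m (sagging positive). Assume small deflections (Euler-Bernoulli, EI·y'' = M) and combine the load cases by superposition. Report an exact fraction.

M(48/5) = -844/75 kN·m

Load 1 — point force P=8 kN at a=4 m (b=L-a=8):
  M_1 = Pa²(a+3b)(L-x)/L³ - Pa²b/L²  [x>a] = 8·4²·(4+3·8)·(12-(48/5))/12³ - 8·4²·8/12² = -32/15 kN·m
Load 2 — uniform load w=19 kN/m over full span:
  M_2 = wLx/2 - wL²/12 - wx²/2 = 19·12·(48/5)/2 - 19·12²/12 - 19·(48/5)²/2 = -228/25 kN·m
Superposition: M = Σ M_i = -844/75 kN·m ≈ -11.253333 kN·m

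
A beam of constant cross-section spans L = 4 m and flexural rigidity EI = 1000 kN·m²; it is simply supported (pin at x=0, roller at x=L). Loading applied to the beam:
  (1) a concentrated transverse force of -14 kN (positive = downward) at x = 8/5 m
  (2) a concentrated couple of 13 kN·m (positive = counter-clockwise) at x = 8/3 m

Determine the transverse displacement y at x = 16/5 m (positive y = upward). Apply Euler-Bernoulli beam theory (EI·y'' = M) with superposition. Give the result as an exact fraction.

y(16/5) = 196/28125 m

Load 1 — point force P=-14 kN at a=8/5 m (b=L-a=12/5):
  y_1 = -Pa(L-x)(2Lx-a²-x²)/(6LEI)  [x>a] = -(-14)·(8/5)·(4-(16/5))·(2·4·(16/5)-(8/5)²-(16/5)²)/(6·4·1000) = 448/46875 m
Load 2 — applied couple M₀=13 kN·m at a=8/3 m (b=L-a=4/3):
  y_2 = (M₀x³/(6L)-M₀(x-a)²/2+C₁x)/EI  [x>a] with C₁=M₀(3b²-L²)/(6L)=-52/9 = (13·(16/5)³/(6·4)-13·((16/5)-(8/3))²/2+(-52/9)·(16/5))/1000 = -364/140625 m
Superposition: y = Σ y_i = 196/28125 m ≈ 0.006969 m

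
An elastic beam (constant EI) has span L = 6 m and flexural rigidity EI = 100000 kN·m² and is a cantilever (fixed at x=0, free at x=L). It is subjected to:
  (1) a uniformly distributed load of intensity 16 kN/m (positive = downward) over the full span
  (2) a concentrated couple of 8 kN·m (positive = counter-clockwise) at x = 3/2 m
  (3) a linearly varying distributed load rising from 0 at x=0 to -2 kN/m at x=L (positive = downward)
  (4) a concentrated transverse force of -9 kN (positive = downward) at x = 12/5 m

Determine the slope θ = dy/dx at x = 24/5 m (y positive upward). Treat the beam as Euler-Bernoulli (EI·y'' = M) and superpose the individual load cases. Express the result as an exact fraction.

Load 1 — uniform load w=16 kN/m over full span:
  θ_1 = -wx(x²-3Lx+3L²)/(6EI) = -16·(24/5)·((24/5)²-3·6·(24/5)+3·6²)/(6·100000) = -2232/390625 rad
Load 2 — applied couple M₀=8 kN·m at a=3/2 m (b=L-a=9/2):
  θ_2 = M₀a/EI  [x>a] = 8·(3/2)/100000 = 3/25000 rad
Load 3 — triangular load w₀=-2 kN/m (0→w₀ over full span):
  θ_3 = (w₀Lx²/4-w₀L²x/3-w₀x⁴/(24L))/EI = ((-2)·6·(24/5)²/4-(-2)·6²·(24/5)/3-(-2)·(24/5)⁴/(24·6))/100000 = 1044/1953125 rad
Load 4 — point force P=-9 kN at a=12/5 m (b=L-a=18/5):
  θ_4 = -Pa²/(2EI)  [x>a] = -(-9)·(12/5)²/(2·100000) = 81/312500 rad
Superposition: θ = Σ θ_i = -75003/15625000 rad ≈ -0.004800 rad

θ(24/5) = -75003/15625000 rad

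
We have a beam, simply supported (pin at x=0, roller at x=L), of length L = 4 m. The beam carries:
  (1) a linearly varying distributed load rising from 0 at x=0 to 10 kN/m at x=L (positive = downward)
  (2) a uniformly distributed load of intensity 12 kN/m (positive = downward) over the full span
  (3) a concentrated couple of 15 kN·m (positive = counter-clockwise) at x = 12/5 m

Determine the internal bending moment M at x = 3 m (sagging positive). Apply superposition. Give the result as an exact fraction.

M(3) = 23 kN·m

Load 1 — triangular load w₀=10 kN/m (0→w₀ over full span):
  M_1 = w₀Lx/6 - w₀x³/(6L) = 10·4·3/6 - 10·3³/(6·4) = 35/4 kN·m
Load 2 — uniform load w=12 kN/m over full span:
  M_2 = wx(L-x)/2 = 12·3·(4-3)/2 = 18 kN·m
Load 3 — applied couple M₀=15 kN·m at a=12/5 m (b=L-a=8/5):
  M_3 = M₀x/L - M₀  [x>a] = 15·3/4 - 15 = -15/4 kN·m
Superposition: M = Σ M_i = 23 kN·m ≈ 23.000000 kN·m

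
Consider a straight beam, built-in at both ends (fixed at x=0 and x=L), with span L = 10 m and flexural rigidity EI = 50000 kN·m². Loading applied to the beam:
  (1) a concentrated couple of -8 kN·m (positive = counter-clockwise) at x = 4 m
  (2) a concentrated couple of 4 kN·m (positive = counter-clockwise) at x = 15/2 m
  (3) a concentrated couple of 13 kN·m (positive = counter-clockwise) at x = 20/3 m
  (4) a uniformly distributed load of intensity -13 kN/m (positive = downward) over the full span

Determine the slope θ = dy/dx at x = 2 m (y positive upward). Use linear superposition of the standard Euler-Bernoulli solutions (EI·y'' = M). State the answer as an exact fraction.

Load 1 — applied couple M₀=-8 kN·m at a=4 m (b=L-a=6):
  θ_1 = (R_Ax²/2 - M_Ax)/EI  [x≤a] with R_A=-144/125, M_A=-24/25 = ((-144/125)·2²/2 - (-24/25)·2)/50000 = -3/390625 rad
Load 2 — applied couple M₀=4 kN·m at a=15/2 m (b=L-a=5/2):
  θ_2 = (R_Ax²/2 - M_Ax)/EI  [x≤a] with R_A=9/20, M_A=5/4 = ((9/20)·2²/2 - (5/4)·2)/50000 = -1/31250 rad
Load 3 — applied couple M₀=13 kN·m at a=20/3 m (b=L-a=10/3):
  θ_3 = (R_Ax²/2 - M_Ax)/EI  [x≤a] with R_A=26/15, M_A=13/3 = ((26/15)·2²/2 - (13/3)·2)/50000 = -13/125000 rad
Load 4 — uniform load w=-13 kN/m over full span:
  θ_4 = -wx(L-x)(L-2x)/(12EI) = -(-13)·2·(10-2)·(10-2·2)/(12·50000) = 13/6250 rad
Superposition: θ = Σ θ_i = 6051/3125000 rad ≈ 0.001936 rad

θ(2) = 6051/3125000 rad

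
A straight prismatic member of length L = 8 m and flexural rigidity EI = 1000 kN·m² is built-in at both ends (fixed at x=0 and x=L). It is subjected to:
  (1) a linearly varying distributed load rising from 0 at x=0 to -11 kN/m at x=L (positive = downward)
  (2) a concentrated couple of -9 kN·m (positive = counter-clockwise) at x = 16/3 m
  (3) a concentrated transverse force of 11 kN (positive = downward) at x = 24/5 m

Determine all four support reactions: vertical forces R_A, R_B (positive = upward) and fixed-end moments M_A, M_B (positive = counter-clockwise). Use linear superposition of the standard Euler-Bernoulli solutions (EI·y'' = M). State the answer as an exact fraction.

Load 1 — triangular load w₀=-11 kN/m (0→w₀ over full span):
  R_A = 3w₀L/20 = 3·(-11)·8/20 = -66/5 kN
  M_A = w₀L²/30 = (-11)·8²/30 = -352/15 kN·m
  R_B = 7w₀L/20 = 7·(-11)·8/20 = -154/5 kN
  M_B = -w₀L²/20 = -(-11)·8²/20 = 176/5 kN·m
Load 2 — applied couple M₀=-9 kN·m at a=16/3 m (b=L-a=8/3):
  R_A = 6M₀ab/L³ = 6·(-9)·(16/3)·(8/3)/8³ = -3/2 kN
  M_A = M₀b(2a-b)/L² = (-9)·(8/3)·(2·(16/3)-(8/3))/8² = -3 kN·m
  R_B = -6M₀ab/L³ = -6·(-9)·(16/3)·(8/3)/8³ = 3/2 kN
  M_B = M₀a(2b-a)/L² = (-9)·(16/3)·(2·(8/3)-(16/3))/8² = 0 kN·m
Load 3 — point force P=11 kN at a=24/5 m (b=L-a=16/5):
  R_A = Pb²(3a+b)/L³ = 11·(16/5)²·(3·(24/5)+(16/5))/8³ = 484/125 kN
  M_A = Pab²/L² = 11·(24/5)·(16/5)²/8² = 1056/125 kN·m
  R_B = Pa²(a+3b)/L³ = 11·(24/5)²·((24/5)+3·(16/5))/8³ = 891/125 kN
  M_B = -Pa²b/L² = -11·(24/5)²·(16/5)/8² = -1584/125 kN·m
Superposition: R_A = -2707/250 kN, M_A = -6757/375 kN·m, R_B = -5543/250 kN, M_B = 2816/125 kN·m

R_A = -2707/250 kN, M_A = -6757/375 kN·m, R_B = -5543/250 kN, M_B = 2816/125 kN·m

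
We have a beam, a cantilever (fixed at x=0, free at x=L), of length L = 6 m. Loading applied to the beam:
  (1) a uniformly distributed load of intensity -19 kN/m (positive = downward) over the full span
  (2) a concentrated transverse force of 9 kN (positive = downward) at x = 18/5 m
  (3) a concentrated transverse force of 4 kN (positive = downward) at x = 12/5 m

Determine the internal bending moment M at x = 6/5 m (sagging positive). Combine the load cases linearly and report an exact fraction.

M(6/5) = 4812/25 kN·m

Load 1 — uniform load w=-19 kN/m over full span:
  M_1 = -w(L-x)²/2 = -(-19)·(6-(6/5))²/2 = 5472/25 kN·m
Load 2 — point force P=9 kN at a=18/5 m (b=L-a=12/5):
  M_2 = -P(a-x)  [x≤a] = -9·((18/5)-(6/5)) = -108/5 kN·m
Load 3 — point force P=4 kN at a=12/5 m (b=L-a=18/5):
  M_3 = -P(a-x)  [x≤a] = -4·((12/5)-(6/5)) = -24/5 kN·m
Superposition: M = Σ M_i = 4812/25 kN·m ≈ 192.480000 kN·m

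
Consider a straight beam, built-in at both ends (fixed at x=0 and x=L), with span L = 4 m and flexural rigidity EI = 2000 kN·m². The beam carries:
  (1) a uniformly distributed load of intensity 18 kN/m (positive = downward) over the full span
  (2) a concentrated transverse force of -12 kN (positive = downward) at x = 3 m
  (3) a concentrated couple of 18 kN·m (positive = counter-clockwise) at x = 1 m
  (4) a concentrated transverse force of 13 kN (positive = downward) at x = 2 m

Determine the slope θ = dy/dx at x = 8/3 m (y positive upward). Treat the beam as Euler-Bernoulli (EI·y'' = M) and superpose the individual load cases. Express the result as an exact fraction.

θ(8/3) = 19/6000 rad

Load 1 — uniform load w=18 kN/m over full span:
  θ_1 = -wx(L-x)(L-2x)/(12EI) = -18·(8/3)·(4-(8/3))·(4-2·(8/3))/(12·2000) = 4/1125 rad
Load 2 — point force P=-12 kN at a=3 m (b=L-a=1):
  θ_2 = -Pb²x(2aL-(3a+b)x)/(2L³EI)  [x≤a] = -(-12)·1²·(8/3)·(2·3·4-(3·3+1)·(8/3))/(2·4³·2000) = -1/3000 rad
Load 3 — applied couple M₀=18 kN·m at a=1 m (b=L-a=3):
  θ_3 = (R_Ax²/2 - M_Ax - M₀(x-a))/EI  [x>a] with R_A=81/16, M_A=-27/8 = ((81/16)·(8/3)²/2 - (-27/8)·(8/3) - 18·((8/3)-1))/2000 = -3/2000 rad
Load 4 — point force P=13 kN at a=2 m (b=L-a=2):
  θ_4 = Pa²(L-x)(2bL-(3b+a)(L-x))/(2L³EI)  [x>a] = 13·2²·(4-(8/3))·(2·2·4-(3·2+2)·(4-(8/3)))/(2·4³·2000) = 13/9000 rad
Superposition: θ = Σ θ_i = 19/6000 rad ≈ 0.003167 rad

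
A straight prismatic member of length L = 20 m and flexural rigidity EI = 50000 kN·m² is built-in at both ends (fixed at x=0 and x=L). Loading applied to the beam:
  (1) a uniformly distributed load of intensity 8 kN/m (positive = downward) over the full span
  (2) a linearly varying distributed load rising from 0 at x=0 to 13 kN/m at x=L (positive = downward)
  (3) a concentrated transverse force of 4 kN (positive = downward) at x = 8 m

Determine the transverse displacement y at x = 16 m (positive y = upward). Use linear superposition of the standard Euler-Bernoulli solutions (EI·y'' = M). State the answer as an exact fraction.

Load 1 — uniform load w=8 kN/m over full span:
  y_1 = -wx²(L-x)²/(24EI) = -8·16²·(20-16)²/(24·50000) = -256/9375 m
Load 2 — triangular load w₀=13 kN/m (0→w₀ over full span):
  y_2 = -w₀x²(L-x)²(x+2L)/(120LEI) = -13·16²·(20-16)²·(16+2·20)/(120·20·50000) = -5824/234375 m
Load 3 — point force P=4 kN at a=8 m (b=L-a=12):
  y_3 = -Pa²(L-x)²(3bL-(3b+a)(L-x))/(6L³EI)  [x>a] = -4·8²·(20-16)²·(3·12·20-(3·12+8)·(20-16))/(6·20³·50000) = -1088/1171875 m
Superposition: y = Σ y_i = -20736/390625 m ≈ -0.053084 m

y(16) = -20736/390625 m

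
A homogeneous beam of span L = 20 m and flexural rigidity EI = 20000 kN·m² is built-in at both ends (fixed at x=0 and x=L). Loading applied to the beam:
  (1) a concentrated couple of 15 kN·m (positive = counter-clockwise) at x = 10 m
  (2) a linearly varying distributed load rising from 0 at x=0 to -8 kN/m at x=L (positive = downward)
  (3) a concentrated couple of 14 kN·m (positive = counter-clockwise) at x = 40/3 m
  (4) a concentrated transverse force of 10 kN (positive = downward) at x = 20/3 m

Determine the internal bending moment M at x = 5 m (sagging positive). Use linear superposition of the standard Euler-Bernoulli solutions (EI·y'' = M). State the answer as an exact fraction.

Load 1 — applied couple M₀=15 kN·m at a=10 m (b=L-a=10):
  M_1 = R_Ax - M_A  [x≤a] with R_A=9/8, M_A=15/4 = (9/8)·5 - (15/4) = 15/8 kN·m
Load 2 — triangular load w₀=-8 kN/m (0→w₀ over full span):
  M_2 = 3w₀Lx/20 - w₀L²/30 - w₀x³/(6L) = 3·(-8)·20·5/20 - (-8)·20²/30 - (-8)·5³/(6·20) = -5 kN·m
Load 3 — applied couple M₀=14 kN·m at a=40/3 m (b=L-a=20/3):
  M_3 = R_Ax - M_A  [x≤a] with R_A=14/15, M_A=14/3 = (14/15)·5 - (14/3) = 0 kN·m
Load 4 — point force P=10 kN at a=20/3 m (b=L-a=40/3):
  M_4 = Pb²(3a+b)x/L³ - Pab²/L²  [x≤a] = 10·(40/3)²·(3·(20/3)+(40/3))·5/20³ - 10·(20/3)·(40/3)²/20² = 200/27 kN·m
Superposition: M = Σ M_i = 925/216 kN·m ≈ 4.282407 kN·m

M(5) = 925/216 kN·m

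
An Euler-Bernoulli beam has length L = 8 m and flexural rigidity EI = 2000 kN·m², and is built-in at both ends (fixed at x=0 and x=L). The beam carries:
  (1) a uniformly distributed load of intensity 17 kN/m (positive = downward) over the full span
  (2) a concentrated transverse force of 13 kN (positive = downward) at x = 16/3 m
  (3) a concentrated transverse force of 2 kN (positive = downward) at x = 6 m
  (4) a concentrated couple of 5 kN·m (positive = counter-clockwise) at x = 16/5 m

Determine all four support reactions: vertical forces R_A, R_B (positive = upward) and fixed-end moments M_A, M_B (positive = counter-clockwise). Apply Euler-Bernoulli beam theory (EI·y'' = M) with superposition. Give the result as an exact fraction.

Load 1 — uniform load w=17 kN/m over full span:
  R_A = wL/2 = 17·8/2 = 68 kN
  M_A = wL²/12 = 17·8²/12 = 272/3 kN·m
  R_B = wL/2 = 17·8/2 = 68 kN
  M_B = -wL²/12 = -17·8²/12 = -272/3 kN·m
Load 2 — point force P=13 kN at a=16/3 m (b=L-a=8/3):
  R_A = Pb²(3a+b)/L³ = 13·(8/3)²·(3·(16/3)+(8/3))/8³ = 91/27 kN
  M_A = Pab²/L² = 13·(16/3)·(8/3)²/8² = 208/27 kN·m
  R_B = Pa²(a+3b)/L³ = 13·(16/3)²·((16/3)+3·(8/3))/8³ = 260/27 kN
  M_B = -Pa²b/L² = -13·(16/3)²·(8/3)/8² = -416/27 kN·m
Load 3 — point force P=2 kN at a=6 m (b=L-a=2):
  R_A = Pb²(3a+b)/L³ = 2·2²·(3·6+2)/8³ = 5/16 kN
  M_A = Pab²/L² = 2·6·2²/8² = 3/4 kN·m
  R_B = Pa²(a+3b)/L³ = 2·6²·(6+3·2)/8³ = 27/16 kN
  M_B = -Pa²b/L² = -2·6²·2/8² = -9/4 kN·m
Load 4 — applied couple M₀=5 kN·m at a=16/5 m (b=L-a=24/5):
  R_A = 6M₀ab/L³ = 6·5·(16/5)·(24/5)/8³ = 9/10 kN
  M_A = M₀b(2a-b)/L² = 5·(24/5)·(2·(16/5)-(24/5))/8² = 3/5 kN·m
  R_B = -6M₀ab/L³ = -6·5·(16/5)·(24/5)/8³ = -9/10 kN
  M_B = M₀a(2b-a)/L² = 5·(16/5)·(2·(24/5)-(16/5))/8² = 8/5 kN·m
Superposition: R_A = 156779/2160 kN, M_A = 53849/540 kN·m, R_B = 169381/2160 kN, M_B = -57631/540 kN·m

R_A = 156779/2160 kN, M_A = 53849/540 kN·m, R_B = 169381/2160 kN, M_B = -57631/540 kN·m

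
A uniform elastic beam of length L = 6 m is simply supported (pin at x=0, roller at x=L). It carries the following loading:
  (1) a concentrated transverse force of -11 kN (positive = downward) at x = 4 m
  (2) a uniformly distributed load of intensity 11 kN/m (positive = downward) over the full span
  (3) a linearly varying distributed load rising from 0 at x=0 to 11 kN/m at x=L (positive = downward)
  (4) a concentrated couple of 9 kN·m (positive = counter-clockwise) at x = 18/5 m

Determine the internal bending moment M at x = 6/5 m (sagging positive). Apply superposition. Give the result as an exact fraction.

M(6/5) = 5219/125 kN·m

Load 1 — point force P=-11 kN at a=4 m (b=L-a=2):
  M_1 = Pbx/L  [x≤a] = (-11)·2·(6/5)/6 = -22/5 kN·m
Load 2 — uniform load w=11 kN/m over full span:
  M_2 = wx(L-x)/2 = 11·(6/5)·(6-(6/5))/2 = 792/25 kN·m
Load 3 — triangular load w₀=11 kN/m (0→w₀ over full span):
  M_3 = w₀Lx/6 - w₀x³/(6L) = 11·6·(6/5)/6 - 11·(6/5)³/(6·6) = 1584/125 kN·m
Load 4 — applied couple M₀=9 kN·m at a=18/5 m (b=L-a=12/5):
  M_4 = M₀x/L  [x≤a] = 9·(6/5)/6 = 9/5 kN·m
Superposition: M = Σ M_i = 5219/125 kN·m ≈ 41.752000 kN·m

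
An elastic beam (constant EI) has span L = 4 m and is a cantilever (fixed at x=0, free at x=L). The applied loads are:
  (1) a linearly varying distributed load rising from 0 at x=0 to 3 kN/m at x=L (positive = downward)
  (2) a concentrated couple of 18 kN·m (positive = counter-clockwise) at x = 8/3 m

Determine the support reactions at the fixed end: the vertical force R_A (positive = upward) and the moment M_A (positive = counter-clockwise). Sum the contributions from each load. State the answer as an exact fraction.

Load 1 — triangular load w₀=3 kN/m (0→w₀ over full span):
  R_A = w₀L/2 = 3·4/2 = 6 kN
  M_A = w₀L²/3 = 3·4²/3 = 16 kN·m
Load 2 — applied couple M₀=18 kN·m at a=8/3 m (b=L-a=4/3):
  R_A = 0 kN
  M_A = -M₀ = -18 kN·m
Superposition: R_A = 6 kN, M_A = -2 kN·m

R_A = 6 kN, M_A = -2 kN·m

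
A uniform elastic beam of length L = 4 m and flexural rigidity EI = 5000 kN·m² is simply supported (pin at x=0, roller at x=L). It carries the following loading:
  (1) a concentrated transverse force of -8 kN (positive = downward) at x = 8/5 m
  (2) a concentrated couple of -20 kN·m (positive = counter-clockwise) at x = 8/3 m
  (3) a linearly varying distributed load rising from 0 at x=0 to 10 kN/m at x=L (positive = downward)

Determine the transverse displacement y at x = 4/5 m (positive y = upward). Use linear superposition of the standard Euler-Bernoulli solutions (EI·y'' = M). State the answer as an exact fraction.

y(4/5) = 12076/17578125 m

Load 1 — point force P=-8 kN at a=8/5 m (b=L-a=12/5):
  y_1 = -Pbx(L²-b²-x²)/(6LEI)  [x≤a] = -(-8)·(12/5)·(4/5)·(4²-(12/5)²-(4/5)²)/(6·4·5000) = 96/78125 m
Load 2 — applied couple M₀=-20 kN·m at a=8/3 m (b=L-a=4/3):
  y_2 = (M₀x³/(6L)+C₁x)/EI  [x≤a] with C₁=M₀(3b²-L²)/(6L)=80/9 = ((-20)·(4/5)³/(6·4)+(80/9)·(4/5))/5000 = 188/140625 m
Load 3 — triangular load w₀=10 kN/m (0→w₀ over full span):
  y_3 = -w₀x(7L⁴-10L²x²+3x⁴)/(360LEI) = -10·(4/5)·(7·4⁴-10·4²·(4/5)²+3·(4/5)⁴)/(360·4·5000) = -11008/5859375 m
Superposition: y = Σ y_i = 12076/17578125 m ≈ 0.000687 m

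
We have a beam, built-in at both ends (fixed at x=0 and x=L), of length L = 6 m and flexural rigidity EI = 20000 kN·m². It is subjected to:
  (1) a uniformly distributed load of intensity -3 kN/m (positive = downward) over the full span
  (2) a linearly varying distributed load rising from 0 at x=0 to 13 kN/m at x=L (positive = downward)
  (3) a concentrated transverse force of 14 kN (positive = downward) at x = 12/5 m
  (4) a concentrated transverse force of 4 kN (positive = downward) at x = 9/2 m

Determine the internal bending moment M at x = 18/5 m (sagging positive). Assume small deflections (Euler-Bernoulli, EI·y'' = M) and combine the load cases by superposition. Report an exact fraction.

Load 1 — uniform load w=-3 kN/m over full span:
  M_1 = wLx/2 - wL²/12 - wx²/2 = (-3)·6·(18/5)/2 - (-3)·6²/12 - (-3)·(18/5)²/2 = -99/25 kN·m
Load 2 — triangular load w₀=13 kN/m (0→w₀ over full span):
  M_2 = 3w₀Lx/20 - w₀L²/30 - w₀x³/(6L) = 3·13·6·(18/5)/20 - 13·6²/30 - 13·(18/5)³/(6·6) = 1209/125 kN·m
Load 3 — point force P=14 kN at a=12/5 m (b=L-a=18/5):
  M_3 = Pa²(a+3b)(L-x)/L³ - Pa²b/L²  [x>a] = 14·(12/5)²·((12/5)+3·(18/5))·(6-(18/5))/6³ - 14·(12/5)²·(18/5)/6² = 2352/625 kN·m
Load 4 — point force P=4 kN at a=9/2 m (b=L-a=3/2):
  M_4 = Pb²(3a+b)x/L³ - Pab²/L²  [x≤a] = 4·(3/2)²·(3·(9/2)+(3/2))·(18/5)/6³ - 4·(9/2)·(3/2)²/6² = 9/8 kN·m
Superposition: M = Σ M_i = 53001/5000 kN·m ≈ 10.600200 kN·m

M(18/5) = 53001/5000 kN·m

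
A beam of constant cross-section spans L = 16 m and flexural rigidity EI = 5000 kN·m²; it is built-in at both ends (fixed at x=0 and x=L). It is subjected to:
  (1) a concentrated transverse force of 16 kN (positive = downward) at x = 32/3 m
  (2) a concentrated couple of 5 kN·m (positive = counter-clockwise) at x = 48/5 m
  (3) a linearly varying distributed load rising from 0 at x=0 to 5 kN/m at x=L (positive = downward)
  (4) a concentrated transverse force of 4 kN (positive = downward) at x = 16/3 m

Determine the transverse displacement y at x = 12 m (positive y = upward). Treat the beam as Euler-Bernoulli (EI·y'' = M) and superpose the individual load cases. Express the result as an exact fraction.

y(12) = -1579/16875 m

Load 1 — point force P=16 kN at a=32/3 m (b=L-a=16/3):
  y_1 = -Pa²(L-x)²(3bL-(3b+a)(L-x))/(6L³EI)  [x>a] = -16·(32/3)²·(16-12)²·(3·(16/3)·16-(3·(16/3)+(32/3))·(16-12))/(6·16³·5000) = -1792/50625 m
Load 2 — applied couple M₀=5 kN·m at a=48/5 m (b=L-a=32/5):
  y_2 = (R_Ax³/6 - M_Ax²/2 - M₀(x-a)²/2)/EI  [x>a] with R_A=9/20, M_A=8/5 = ((9/20)·12³/6 - (8/5)·12²/2 - 5·(12-(48/5))²/2)/5000 = 0 m
Load 3 — triangular load w₀=5 kN/m (0→w₀ over full span):
  y_3 = -w₀x²(L-x)²(x+2L)/(120LEI) = -5·12²·(16-12)²·(12+2·16)/(120·16·5000) = -33/625 m
Load 4 — point force P=4 kN at a=16/3 m (b=L-a=32/3):
  y_4 = -Pa²(L-x)²(3bL-(3b+a)(L-x))/(6L³EI)  [x>a] = -4·(16/3)²·(16-12)²·(3·(32/3)·16-(3·(32/3)+(16/3))·(16-12))/(6·16³·5000) = -272/50625 m
Superposition: y = Σ y_i = -1579/16875 m ≈ -0.093570 m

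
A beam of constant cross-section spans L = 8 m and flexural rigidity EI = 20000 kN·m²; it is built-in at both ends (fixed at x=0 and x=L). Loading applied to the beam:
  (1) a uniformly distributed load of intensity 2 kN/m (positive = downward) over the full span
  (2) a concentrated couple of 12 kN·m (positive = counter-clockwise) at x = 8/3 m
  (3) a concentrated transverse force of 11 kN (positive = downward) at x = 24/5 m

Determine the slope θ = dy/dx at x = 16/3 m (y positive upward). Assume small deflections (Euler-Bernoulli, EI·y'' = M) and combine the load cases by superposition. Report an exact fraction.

Load 1 — uniform load w=2 kN/m over full span:
  θ_1 = -wx(L-x)(L-2x)/(12EI) = -2·(16/3)·(8-(16/3))·(8-2·(16/3))/(12·20000) = 16/50625 rad
Load 2 — applied couple M₀=12 kN·m at a=8/3 m (b=L-a=16/3):
  θ_2 = (R_Ax²/2 - M_Ax - M₀(x-a))/EI  [x>a] with R_A=2, M_A=0 = (2·(16/3)²/2 - 0·(16/3) - 12·((16/3)-(8/3)))/20000 = -1/5625 rad
Load 3 — point force P=11 kN at a=24/5 m (b=L-a=16/5):
  θ_3 = Pa²(L-x)(2bL-(3b+a)(L-x))/(2L³EI)  [x>a] = 11·(24/5)²·(8-(16/3))·(2·(16/5)·8-(3·(16/5)+(24/5))·(8-(16/3)))/(2·8³·20000) = 33/78125 rad
Superposition: θ = Σ θ_i = 3548/6328125 rad ≈ 0.000561 rad

θ(16/3) = 3548/6328125 rad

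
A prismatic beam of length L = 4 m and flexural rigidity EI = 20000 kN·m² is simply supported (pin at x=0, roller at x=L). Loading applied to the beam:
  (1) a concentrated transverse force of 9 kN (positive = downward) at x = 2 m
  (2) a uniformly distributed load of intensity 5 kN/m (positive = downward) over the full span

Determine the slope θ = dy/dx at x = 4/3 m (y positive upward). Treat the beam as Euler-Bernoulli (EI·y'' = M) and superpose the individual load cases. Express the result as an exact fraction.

θ(4/3) = -37/64800 rad

Load 1 — point force P=9 kN at a=2 m (b=L-a=2):
  θ_1 = -Pb(L²-b²-3x²)/(6LEI)  [x≤a] = -9·2·(4²-2²-3·(4/3)²)/(6·4·20000) = -1/4000 rad
Load 2 — uniform load w=5 kN/m over full span:
  θ_2 = -w(L³-6Lx²+4x³)/(24EI) = -5·(4³-6·4·(4/3)²+4·(4/3)³)/(24·20000) = -13/40500 rad
Superposition: θ = Σ θ_i = -37/64800 rad ≈ -0.000571 rad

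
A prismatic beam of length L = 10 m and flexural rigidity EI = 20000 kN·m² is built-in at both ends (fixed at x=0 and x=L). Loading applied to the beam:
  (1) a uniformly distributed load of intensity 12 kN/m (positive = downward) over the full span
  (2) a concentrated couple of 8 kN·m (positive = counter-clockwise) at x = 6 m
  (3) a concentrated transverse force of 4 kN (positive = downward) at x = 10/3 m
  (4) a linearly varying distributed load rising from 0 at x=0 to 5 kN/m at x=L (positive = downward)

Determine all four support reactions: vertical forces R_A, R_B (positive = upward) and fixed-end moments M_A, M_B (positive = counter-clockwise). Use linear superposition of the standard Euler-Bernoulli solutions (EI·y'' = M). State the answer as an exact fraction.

Load 1 — uniform load w=12 kN/m over full span:
  R_A = wL/2 = 12·10/2 = 60 kN
  M_A = wL²/12 = 12·10²/12 = 100 kN·m
  R_B = wL/2 = 12·10/2 = 60 kN
  M_B = -wL²/12 = -12·10²/12 = -100 kN·m
Load 2 — applied couple M₀=8 kN·m at a=6 m (b=L-a=4):
  R_A = 6M₀ab/L³ = 6·8·6·4/10³ = 144/125 kN
  M_A = M₀b(2a-b)/L² = 8·4·(2·6-4)/10² = 64/25 kN·m
  R_B = -6M₀ab/L³ = -6·8·6·4/10³ = -144/125 kN
  M_B = M₀a(2b-a)/L² = 8·6·(2·4-6)/10² = 24/25 kN·m
Load 3 — point force P=4 kN at a=10/3 m (b=L-a=20/3):
  R_A = Pb²(3a+b)/L³ = 4·(20/3)²·(3·(10/3)+(20/3))/10³ = 80/27 kN
  M_A = Pab²/L² = 4·(10/3)·(20/3)²/10² = 160/27 kN·m
  R_B = Pa²(a+3b)/L³ = 4·(10/3)²·((10/3)+3·(20/3))/10³ = 28/27 kN
  M_B = -Pa²b/L² = -4·(10/3)²·(20/3)/10² = -80/27 kN·m
Load 4 — triangular load w₀=5 kN/m (0→w₀ over full span):
  R_A = 3w₀L/20 = 3·5·10/20 = 15/2 kN
  M_A = w₀L²/30 = 5·10²/30 = 50/3 kN·m
  R_B = 7w₀L/20 = 7·5·10/20 = 35/2 kN
  M_B = -w₀L²/20 = -5·10²/20 = -25 kN·m
Superposition: R_A = 483401/6750 kN, M_A = 84478/675 kN·m, R_B = 522349/6750 kN, M_B = -85727/675 kN·m

R_A = 483401/6750 kN, M_A = 84478/675 kN·m, R_B = 522349/6750 kN, M_B = -85727/675 kN·m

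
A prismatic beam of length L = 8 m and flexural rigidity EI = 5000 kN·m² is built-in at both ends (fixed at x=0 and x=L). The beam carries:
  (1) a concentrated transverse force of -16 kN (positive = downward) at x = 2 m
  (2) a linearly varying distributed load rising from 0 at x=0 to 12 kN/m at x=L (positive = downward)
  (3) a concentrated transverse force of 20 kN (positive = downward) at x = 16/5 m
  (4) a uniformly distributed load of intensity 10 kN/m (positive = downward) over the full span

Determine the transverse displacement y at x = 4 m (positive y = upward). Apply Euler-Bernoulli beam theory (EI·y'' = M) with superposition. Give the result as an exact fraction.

Load 1 — point force P=-16 kN at a=2 m (b=L-a=6):
  y_1 = -Pa²(L-x)²(3bL-(3b+a)(L-x))/(6L³EI)  [x>a] = -(-16)·2²·(8-4)²·(3·6·8-(3·6+2)·(8-4))/(6·8³·5000) = 8/1875 m
Load 2 — triangular load w₀=12 kN/m (0→w₀ over full span):
  y_2 = -w₀x²(L-x)²(x+2L)/(120LEI) = -12·4²·(8-4)²·(4+2·8)/(120·8·5000) = -8/625 m
Load 3 — point force P=20 kN at a=16/5 m (b=L-a=24/5):
  y_3 = -Pa²(L-x)²(3bL-(3b+a)(L-x))/(6L³EI)  [x>a] = -20·(16/5)²·(8-4)²·(3·(24/5)·8-(3·(24/5)+(16/5))·(8-4))/(6·8³·5000) = -448/46875 m
Load 4 — uniform load w=10 kN/m over full span:
  y_4 = -wx²(L-x)²/(24EI) = -10·4²·(8-4)²/(24·5000) = -8/375 m
Superposition: y = Σ y_i = -616/15625 m ≈ -0.039424 m

y(4) = -616/15625 m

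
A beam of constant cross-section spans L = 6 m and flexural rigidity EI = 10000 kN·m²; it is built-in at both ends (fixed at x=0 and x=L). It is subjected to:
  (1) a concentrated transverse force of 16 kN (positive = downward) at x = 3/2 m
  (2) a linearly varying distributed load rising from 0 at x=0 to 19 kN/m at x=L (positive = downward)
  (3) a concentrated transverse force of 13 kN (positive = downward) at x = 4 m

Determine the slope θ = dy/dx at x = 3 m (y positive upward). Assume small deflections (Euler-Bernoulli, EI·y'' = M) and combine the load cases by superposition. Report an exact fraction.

Load 1 — point force P=16 kN at a=3/2 m (b=L-a=9/2):
  θ_1 = Pa²(L-x)(2bL-(3b+a)(L-x))/(2L³EI)  [x>a] = 16·(3/2)²·(6-3)·(2·(9/2)·6-(3·(9/2)+(3/2))·(6-3))/(2·6³·10000) = 9/40000 rad
Load 2 — triangular load w₀=19 kN/m (0→w₀ over full span):
  θ_2 = -w₀(2x(L-x)(L-2x)(x+2L)+x²(L-x)²)/(120LEI) = -19·(2·3·(6-3)·(6-2·3)·(3+2·6)+3²·(6-3)²)/(120·6·10000) = -171/800000 rad
Load 3 — point force P=13 kN at a=4 m (b=L-a=2):
  θ_3 = -Pb²x(2aL-(3a+b)x)/(2L³EI)  [x≤a] = -13·2²·3·(2·4·6-(3·4+2)·3)/(2·6³·10000) = -13/60000 rad
Superposition: θ = Σ θ_i = -493/2400000 rad ≈ -0.000205 rad

θ(3) = -493/2400000 rad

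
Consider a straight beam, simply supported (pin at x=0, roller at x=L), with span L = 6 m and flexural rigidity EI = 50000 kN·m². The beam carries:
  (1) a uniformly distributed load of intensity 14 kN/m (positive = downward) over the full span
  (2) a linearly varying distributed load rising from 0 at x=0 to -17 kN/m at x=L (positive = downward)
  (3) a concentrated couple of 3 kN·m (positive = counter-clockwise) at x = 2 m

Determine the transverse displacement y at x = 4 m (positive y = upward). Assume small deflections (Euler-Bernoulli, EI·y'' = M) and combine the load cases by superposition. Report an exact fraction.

Load 1 — uniform load w=14 kN/m over full span:
  y_1 = -wx(L³-2Lx²+x³)/(24EI) = -14·4·(6³-2·6·4²+4³)/(24·50000) = -77/18750 m
Load 2 — triangular load w₀=-17 kN/m (0→w₀ over full span):
  y_2 = -w₀x(7L⁴-10L²x²+3x⁴)/(360LEI) = -(-17)·4·(7·6⁴-10·6²·4²+3·4⁴)/(360·6·50000) = 289/112500 m
Load 3 — applied couple M₀=3 kN·m at a=2 m (b=L-a=4):
  y_3 = (M₀x³/(6L)-M₀(x-a)²/2+C₁x)/EI  [x>a] with C₁=M₀(3b²-L²)/(6L)=1 = (3·4³/(6·6)-3·(4-2)²/2+1·4)/50000 = 1/15000 m
Superposition: y = Σ y_i = -331/225000 m ≈ -0.001471 m

y(4) = -331/225000 m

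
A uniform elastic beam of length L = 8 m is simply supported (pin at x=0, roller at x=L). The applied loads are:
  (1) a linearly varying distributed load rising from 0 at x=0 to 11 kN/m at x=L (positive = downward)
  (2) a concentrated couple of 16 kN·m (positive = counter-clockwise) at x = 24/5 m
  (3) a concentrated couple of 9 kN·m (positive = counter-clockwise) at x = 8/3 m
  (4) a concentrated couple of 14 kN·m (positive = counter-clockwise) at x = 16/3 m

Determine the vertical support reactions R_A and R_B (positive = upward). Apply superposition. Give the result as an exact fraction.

R_A = 469/24 kN, R_B = 587/24 kN

Load 1 — triangular load w₀=11 kN/m (0→w₀ over full span):
  R_A = w₀L/6 = 11·8/6 = 44/3 kN
  R_B = w₀L/3 = 11·8/3 = 88/3 kN
Load 2 — applied couple M₀=16 kN·m at a=24/5 m (b=L-a=16/5):
  R_A = M₀/L = 16/8 = 2 kN
  R_B = -M₀/L = -16/8 = -2 kN
Load 3 — applied couple M₀=9 kN·m at a=8/3 m (b=L-a=16/3):
  R_A = M₀/L = 9/8 kN
  R_B = -M₀/L = -9/8 kN
Load 4 — applied couple M₀=14 kN·m at a=16/3 m (b=L-a=8/3):
  R_A = M₀/L = 14/8 = 7/4 kN
  R_B = -M₀/L = -14/8 = -7/4 kN
Superposition: R_A = 469/24 kN, R_B = 587/24 kN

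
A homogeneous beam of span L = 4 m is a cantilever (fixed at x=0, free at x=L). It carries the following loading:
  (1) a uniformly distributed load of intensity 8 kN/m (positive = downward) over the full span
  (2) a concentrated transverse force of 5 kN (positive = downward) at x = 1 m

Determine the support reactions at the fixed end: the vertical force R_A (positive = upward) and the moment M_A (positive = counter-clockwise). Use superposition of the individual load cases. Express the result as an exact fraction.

Load 1 — uniform load w=8 kN/m over full span:
  R_A = wL = 8·4 = 32 kN
  M_A = wL²/2 = 8·4²/2 = 64 kN·m
Load 2 — point force P=5 kN at a=1 m (b=L-a=3):
  R_A = P = 5 kN
  M_A = Pa = 5·1 = 5 kN·m
Superposition: R_A = 37 kN, M_A = 69 kN·m

R_A = 37 kN, M_A = 69 kN·m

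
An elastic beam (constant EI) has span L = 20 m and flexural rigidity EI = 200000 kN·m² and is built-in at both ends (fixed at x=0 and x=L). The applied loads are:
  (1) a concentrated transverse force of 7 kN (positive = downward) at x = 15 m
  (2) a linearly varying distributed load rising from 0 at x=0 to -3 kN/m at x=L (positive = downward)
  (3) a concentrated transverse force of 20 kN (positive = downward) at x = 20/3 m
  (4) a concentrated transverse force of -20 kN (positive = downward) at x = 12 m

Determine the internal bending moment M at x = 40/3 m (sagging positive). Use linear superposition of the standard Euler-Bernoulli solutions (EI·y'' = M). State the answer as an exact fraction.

M(40/3) = -237049/6480 kN·m

Load 1 — point force P=7 kN at a=15 m (b=L-a=5):
  M_1 = Pb²(3a+b)x/L³ - Pab²/L²  [x≤a] = 7·5²·(3·15+5)·(40/3)/20³ - 7·15·5²/20² = 385/48 kN·m
Load 2 — triangular load w₀=-3 kN/m (0→w₀ over full span):
  M_2 = 3w₀Lx/20 - w₀L²/30 - w₀x³/(6L) = 3·(-3)·20·(40/3)/20 - (-3)·20²/30 - (-3)·(40/3)³/(6·20) = -560/27 kN·m
Load 3 — point force P=20 kN at a=20/3 m (b=L-a=40/3):
  M_3 = Pa²(a+3b)(L-x)/L³ - Pa²b/L²  [x>a] = 20·(20/3)²·((20/3)+3·(40/3))·(20-(40/3))/20³ - 20·(20/3)²·(40/3)/20² = 400/81 kN·m
Load 4 — point force P=-20 kN at a=12 m (b=L-a=8):
  M_4 = Pa²(a+3b)(L-x)/L³ - Pa²b/L²  [x>a] = (-20)·12²·(12+3·8)·(20-(40/3))/20³ - (-20)·12²·8/20² = -144/5 kN·m
Superposition: M = Σ M_i = -237049/6480 kN·m ≈ -36.581636 kN·m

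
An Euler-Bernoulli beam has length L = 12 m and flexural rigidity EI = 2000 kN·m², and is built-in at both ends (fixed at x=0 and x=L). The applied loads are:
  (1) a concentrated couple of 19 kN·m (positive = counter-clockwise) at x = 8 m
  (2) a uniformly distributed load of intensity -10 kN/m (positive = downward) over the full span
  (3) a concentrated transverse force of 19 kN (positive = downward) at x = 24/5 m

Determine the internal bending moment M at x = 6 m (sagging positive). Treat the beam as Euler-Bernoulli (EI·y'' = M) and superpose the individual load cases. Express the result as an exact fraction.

M(6) = -2657/75 kN·m

Load 1 — applied couple M₀=19 kN·m at a=8 m (b=L-a=4):
  M_1 = R_Ax - M_A  [x≤a] with R_A=19/9, M_A=19/3 = (19/9)·6 - (19/3) = 19/3 kN·m
Load 2 — uniform load w=-10 kN/m over full span:
  M_2 = wLx/2 - wL²/12 - wx²/2 = (-10)·12·6/2 - (-10)·12²/12 - (-10)·6²/2 = -60 kN·m
Load 3 — point force P=19 kN at a=24/5 m (b=L-a=36/5):
  M_3 = Pa²(a+3b)(L-x)/L³ - Pa²b/L²  [x>a] = 19·(24/5)²·((24/5)+3·(36/5))·(12-6)/12³ - 19·(24/5)²·(36/5)/12² = 456/25 kN·m
Superposition: M = Σ M_i = -2657/75 kN·m ≈ -35.426667 kN·m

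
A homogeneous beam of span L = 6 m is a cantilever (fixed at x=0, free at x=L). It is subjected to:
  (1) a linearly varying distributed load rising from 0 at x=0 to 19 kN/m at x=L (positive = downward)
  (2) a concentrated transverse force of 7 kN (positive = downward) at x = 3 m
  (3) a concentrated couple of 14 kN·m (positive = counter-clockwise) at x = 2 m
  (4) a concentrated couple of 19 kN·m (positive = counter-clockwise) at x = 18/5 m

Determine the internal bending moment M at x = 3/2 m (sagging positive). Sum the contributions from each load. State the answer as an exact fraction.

Load 1 — triangular load w₀=19 kN/m (0→w₀ over full span):
  M_1 = w₀Lx/2 - w₀L²/3 - w₀x³/(6L) = 19·6·(3/2)/2 - 19·6²/3 - 19·(3/2)³/(6·6) = -4617/32 kN·m
Load 2 — point force P=7 kN at a=3 m (b=L-a=3):
  M_2 = -P(a-x)  [x≤a] = -7·(3-(3/2)) = -21/2 kN·m
Load 3 — applied couple M₀=14 kN·m at a=2 m (b=L-a=4):
  M_3 = M₀  [x≤a] = 14 = 14 kN·m
Load 4 — applied couple M₀=19 kN·m at a=18/5 m (b=L-a=12/5):
  M_4 = M₀  [x≤a] = 19 = 19 kN·m
Superposition: M = Σ M_i = -3897/32 kN·m ≈ -121.781250 kN·m

M(3/2) = -3897/32 kN·m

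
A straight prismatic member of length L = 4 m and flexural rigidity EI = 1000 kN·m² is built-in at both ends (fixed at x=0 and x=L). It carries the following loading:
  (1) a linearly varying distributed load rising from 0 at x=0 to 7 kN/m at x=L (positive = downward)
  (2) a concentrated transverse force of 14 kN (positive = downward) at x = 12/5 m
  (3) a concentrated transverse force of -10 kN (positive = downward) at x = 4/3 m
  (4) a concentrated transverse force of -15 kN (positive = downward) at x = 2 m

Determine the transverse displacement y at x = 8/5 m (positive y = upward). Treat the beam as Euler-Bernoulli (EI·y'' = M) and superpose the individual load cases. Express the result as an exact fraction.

y(8/5) = 8546/5859375 m

Load 1 — triangular load w₀=7 kN/m (0→w₀ over full span):
  y_1 = -w₀x²(L-x)²(x+2L)/(120LEI) = -7·(8/5)²·(4-(8/5))²·((8/5)+2·4)/(120·4·1000) = -4032/1953125 m
Load 2 — point force P=14 kN at a=12/5 m (b=L-a=8/5):
  y_2 = -Pb²x²(3aL-(3a+b)x)/(6L³EI)  [x≤a] = -14·(8/5)²·(8/5)²·(3·(12/5)·4-(3·(12/5)+(8/5))·(8/5))/(6·4³·1000) = -20608/5859375 m
Load 3 — point force P=-10 kN at a=4/3 m (b=L-a=8/3):
  y_3 = -Pa²(L-x)²(3bL-(3b+a)(L-x))/(6L³EI)  [x>a] = -(-10)·(4/3)²·(4-(8/5))²·(3·(8/3)·4-(3·(8/3)+(4/3))·(4-(8/5)))/(6·4³·1000) = 8/3125 m
Load 4 — point force P=-15 kN at a=2 m (b=L-a=2):
  y_4 = -Pb²x²(3aL-(3a+b)x)/(6L³EI)  [x≤a] = -(-15)·2²·(8/5)²·(3·2·4-(3·2+2)·(8/5))/(6·4³·1000) = 14/3125 m
Superposition: y = Σ y_i = 8546/5859375 m ≈ 0.001459 m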